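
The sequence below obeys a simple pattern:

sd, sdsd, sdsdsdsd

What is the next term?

Each string is two copies of the previous one concatenated.
So the next term is two copies of sdsdsdsd.

sdsdsdsdsdsdsdsd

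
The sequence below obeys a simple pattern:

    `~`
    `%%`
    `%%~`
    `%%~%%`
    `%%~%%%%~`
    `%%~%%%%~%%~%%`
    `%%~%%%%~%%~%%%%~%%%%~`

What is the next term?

%%~%%%%~%%~%%%%~%%%%~%%~%%%%~%%~%%

This is a Fibonacci-style word recurrence s(k) = s(k−1)·s(k−2): e.g. %%·~ = %%~.
So term 8 is %%~%%%%~%%~%%%%~%%%%~·%%~%%%%~%%~%%.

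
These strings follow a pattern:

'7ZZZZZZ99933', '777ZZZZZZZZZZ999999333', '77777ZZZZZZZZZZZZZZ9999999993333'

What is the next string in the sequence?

The n-th term is 2n-1 7's then 4n+2 Z's then 3n 9's then n+1 3's (n = 1, 2, …).
For the next term, n = 4, so the run lengths are 7, 18, 12, 5.

7777777ZZZZZZZZZZZZZZZZZZ99999999999933333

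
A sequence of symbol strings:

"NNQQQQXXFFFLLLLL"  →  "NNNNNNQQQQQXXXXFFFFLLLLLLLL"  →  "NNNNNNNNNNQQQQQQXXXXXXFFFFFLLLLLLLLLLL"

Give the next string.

Term n consists of 4n-2 N's, followed by n+3 Q's, followed by 2n X's, followed by n+2 F's, followed by 3n+2 L's (n = 1, 2, …).
At n = 4 the blocks have lengths 14, 7, 8, 6, 14.

NNNNNNNNNNNNNNQQQQQQQXXXXXXXXFFFFFFLLLLLLLLLLLLLL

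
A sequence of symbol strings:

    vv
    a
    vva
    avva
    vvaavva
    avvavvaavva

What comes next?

vvaavvaavvavvaavva

Each term (from the third on) is the two preceding terms concatenated in order: term 3 = vv·a = vva.
The next term joins vvaavva and avvavvaavva.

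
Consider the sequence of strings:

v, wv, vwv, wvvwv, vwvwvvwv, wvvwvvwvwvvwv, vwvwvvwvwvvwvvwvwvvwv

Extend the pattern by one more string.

wvvwvvwvwvvwvvwvwvvwvwvvwvvwvwvvwv

This is a Fibonacci-style word recurrence s(k) = s(k−2)·s(k−1): e.g. v·wv = vwv.
So term 8 is wvvwvvwvwvvwv·vwvwvvwvwvvwvvwvwvvwv.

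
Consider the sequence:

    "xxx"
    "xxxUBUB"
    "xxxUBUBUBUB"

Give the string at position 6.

xxxUBUBUBUBUBUBUBUBUBUB

The strings grow by a fixed suffix UBUB each time.
From xxxUBUBUBUB, 3 further steps: xxxUBUBUBUB → xxxUBUBUBUBUBUB → xxxUBUBUBUBUBUBUBUB → (answer).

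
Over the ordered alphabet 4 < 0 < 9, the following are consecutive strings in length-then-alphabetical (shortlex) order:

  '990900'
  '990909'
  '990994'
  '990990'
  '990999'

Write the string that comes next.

Find the rightmost character of 990999 below 9, bump it to the next letter, and reset everything to its right to 4.

999444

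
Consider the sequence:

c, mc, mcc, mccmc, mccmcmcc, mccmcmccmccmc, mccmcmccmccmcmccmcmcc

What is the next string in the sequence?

mccmcmccmccmcmccmcmccmccmcmccmccmc

From term 3 onward, concatenate the last term with the second-to-last: mc·c = mcc, mcc·mc = mccmc, …
The next term joins mccmcmccmccmcmccmcmcc and mccmcmccmccmc.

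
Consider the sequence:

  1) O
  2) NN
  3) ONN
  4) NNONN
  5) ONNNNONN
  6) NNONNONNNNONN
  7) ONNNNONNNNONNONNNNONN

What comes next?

NNONNONNNNONNONNNNONNNNONNONNNNONN

Each term (from the third on) is the two preceding terms concatenated in order: term 3 = O·NN = ONN.
So term 8 is NNONNONNNNONN·ONNNNONNNNONNONNNNONN.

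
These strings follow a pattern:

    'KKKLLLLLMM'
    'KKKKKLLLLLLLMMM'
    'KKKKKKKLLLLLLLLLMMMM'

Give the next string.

Term n consists of 2n-1 K's, followed by 2n+1 L's, followed by n M's, where the shown terms are n = 2, 3, 4.
Setting n = 5 gives 9, 11, 5 characters in each block.

KKKKKKKKKLLLLLLLLLLLMMMMM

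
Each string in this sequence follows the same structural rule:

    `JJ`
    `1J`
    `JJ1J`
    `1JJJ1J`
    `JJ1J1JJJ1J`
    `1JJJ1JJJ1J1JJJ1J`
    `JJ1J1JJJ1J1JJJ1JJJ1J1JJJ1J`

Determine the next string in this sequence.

Each term (from the third on) is the two preceding terms concatenated in order: term 3 = JJ·1J = JJ1J.
Continuing: 1JJJ1JJJ1J1JJJ1J · JJ1J1JJJ1J1JJJ1JJJ1J1JJJ1J gives term 8.

1JJJ1JJJ1J1JJJ1JJJ1J1JJJ1J1JJJ1JJJ1J1JJJ1J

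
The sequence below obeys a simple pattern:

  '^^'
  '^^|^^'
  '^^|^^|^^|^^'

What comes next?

Every step duplicates the string with '|' between the halves.
Doubling ^^|^^|^^|^^ with '|' between the halves:

^^|^^|^^|^^|^^|^^|^^|^^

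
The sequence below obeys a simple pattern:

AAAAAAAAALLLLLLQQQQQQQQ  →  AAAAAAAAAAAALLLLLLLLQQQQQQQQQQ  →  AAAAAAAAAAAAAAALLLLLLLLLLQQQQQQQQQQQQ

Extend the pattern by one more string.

AAAAAAAAAAAAAAAAAALLLLLLLLLLLLQQQQQQQQQQQQQQ

Term n consists of 3n A's, followed by 2n L's, followed by 2n+2 Q's, where the shown terms are n = 3, 4, 5.
Setting n = 6 gives 18, 12, 14 characters in each block.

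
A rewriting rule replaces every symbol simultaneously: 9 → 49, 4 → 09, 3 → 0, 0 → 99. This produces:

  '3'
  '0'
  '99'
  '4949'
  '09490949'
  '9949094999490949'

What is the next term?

49490949994909494949094999490949

Replace each of the 16 characters of 9949094999490949 in place — 49 49 09 49 99 49 09 49 49 49 09 49 99 49 09 49 — and concatenate.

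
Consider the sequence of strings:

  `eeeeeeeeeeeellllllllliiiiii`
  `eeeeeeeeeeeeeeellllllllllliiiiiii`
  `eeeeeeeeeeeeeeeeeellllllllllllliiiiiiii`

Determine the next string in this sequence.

eeeeeeeeeeeeeeeeeeeeellllllllllllllliiiiiiiii

Each string has the form e^{3n+3} l^{2n+3} i^{n+3}, where the shown terms are n = 3, 4, 5.
Setting n = 6 gives 21, 15, 9 characters in each block.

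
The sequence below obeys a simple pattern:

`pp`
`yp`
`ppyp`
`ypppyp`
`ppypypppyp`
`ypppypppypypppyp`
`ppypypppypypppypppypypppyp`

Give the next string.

ypppypppypypppypppypypppypypppypppypypppyp

Each term (from the third on) is the two preceding terms concatenated in order: term 3 = pp·yp = ppyp.
The next term joins ypppypppypypppyp and ppypypppypypppypppypypppyp.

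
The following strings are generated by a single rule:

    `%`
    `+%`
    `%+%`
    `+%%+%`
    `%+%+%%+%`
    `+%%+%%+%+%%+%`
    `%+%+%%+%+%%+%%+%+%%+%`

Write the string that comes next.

From term 3 onward, concatenate the second-to-last term with the last: %·+% = %+%, +%·%+% = +%%+%, …
So term 8 is +%%+%%+%+%%+%·%+%+%%+%+%%+%%+%+%%+%.

+%%+%%+%+%%+%%+%+%%+%+%%+%%+%+%%+%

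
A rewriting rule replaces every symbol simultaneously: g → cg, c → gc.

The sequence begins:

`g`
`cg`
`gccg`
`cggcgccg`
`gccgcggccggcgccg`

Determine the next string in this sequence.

Rewriting the 16 symbols of gccgcggccggcgccg one by one yields cg gc gc cg gc cg cg gc gc cg cg gc cg gc gc cg; concatenated:

cggcgccggccgcggcgccgcggccggcgccg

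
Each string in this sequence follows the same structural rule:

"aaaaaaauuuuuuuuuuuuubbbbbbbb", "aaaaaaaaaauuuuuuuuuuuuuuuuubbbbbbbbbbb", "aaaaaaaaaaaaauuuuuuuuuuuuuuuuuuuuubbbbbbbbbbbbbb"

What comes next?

aaaaaaaaaaaaaaaauuuuuuuuuuuuuuuuuuuuuuuuubbbbbbbbbbbbbbbbb

Each string has the form a^{3n-2} u^{4n+1} b^{3n-1}, where the shown terms are n = 3, 4, 5.
For the next term, n = 6, so the run lengths are 16, 25, 17.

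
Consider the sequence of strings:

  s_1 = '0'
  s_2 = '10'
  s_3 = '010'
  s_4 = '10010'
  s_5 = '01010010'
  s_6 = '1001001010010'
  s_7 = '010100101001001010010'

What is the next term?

Each term (from the third on) is the two preceding terms concatenated in order: term 3 = 0·10 = 010.
The next term joins 1001001010010 and 010100101001001010010.

1001001010010010100101001001010010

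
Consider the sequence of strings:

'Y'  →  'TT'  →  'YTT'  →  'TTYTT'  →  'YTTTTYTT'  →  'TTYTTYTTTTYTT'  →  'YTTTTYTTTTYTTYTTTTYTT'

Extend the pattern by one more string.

TTYTTYTTTTYTTYTTTTYTTTTYTTYTTTTYTT

Each term (from the third on) is the two preceding terms concatenated in order: term 3 = Y·TT = YTT.
Continuing: TTYTTYTTTTYTT · YTTTTYTTTTYTTYTTTTYTT gives term 8.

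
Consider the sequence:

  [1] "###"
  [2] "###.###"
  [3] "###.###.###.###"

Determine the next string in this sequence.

s(k+1) = s(k)·.·s(k) — each term doubles the last with '.' between the halves.
Doubling ###.###.###.### with '.' between the halves:

###.###.###.###.###.###.###.###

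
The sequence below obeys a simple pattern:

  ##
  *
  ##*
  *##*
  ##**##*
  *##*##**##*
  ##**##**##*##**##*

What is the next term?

*##*##**##*##**##**##*##**##*

From term 3 onward, concatenate the second-to-last term with the last: ##·* = ##*, *·##* = *##*, …
Continuing: *##*##**##* · ##**##**##*##**##* gives term 8.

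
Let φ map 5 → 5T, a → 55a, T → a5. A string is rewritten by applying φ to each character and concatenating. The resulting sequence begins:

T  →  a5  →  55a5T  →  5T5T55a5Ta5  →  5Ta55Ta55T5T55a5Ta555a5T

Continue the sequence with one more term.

5Ta555a5T5Ta555a5T5Ta55Ta55T5T55a5Ta555a5T5T5T55a5Ta5

φ(5Ta55Ta55T5T55a5Ta555a5T) expands symbol-by-symbol to 5T a5 55a 5T 5T a5 55a 5T 5T a5 5T a5 5T 5T 55a 5T a5 55a 5T 5T 5T 55a 5T a5; joining the 24 pieces gives the next term.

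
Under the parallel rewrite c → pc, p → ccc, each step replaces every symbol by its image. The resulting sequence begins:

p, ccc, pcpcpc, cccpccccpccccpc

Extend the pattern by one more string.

Rewriting the 15 symbols of cccpccccpccccpc one by one yields pc pc pc ccc pc pc pc pc ccc pc pc pc pc ccc pc; concatenated:

pcpcpccccpcpcpcpccccpcpcpcpccccpc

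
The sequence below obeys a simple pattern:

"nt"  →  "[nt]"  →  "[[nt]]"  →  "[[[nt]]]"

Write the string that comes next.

[[[[nt]]]]

Every step adds [ to the front and ] to the end of the previous string.
So the next term is [·[[[nt]]]·].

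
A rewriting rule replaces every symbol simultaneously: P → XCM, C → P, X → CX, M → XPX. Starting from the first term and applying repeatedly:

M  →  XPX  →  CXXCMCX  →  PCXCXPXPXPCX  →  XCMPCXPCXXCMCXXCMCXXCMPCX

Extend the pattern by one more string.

Replace each of the 25 characters of XCMPCXPCXXCMCXXCMCXXCMPCX in place — CX P XPX XCM P CX XCM P CX CX P XPX P CX CX P XPX P CX CX P XPX XCM P CX — and concatenate.

CXPXPXXCMPCXXCMPCXCXPXPXPCXCXPXPXPCXCXPXPXXCMPCX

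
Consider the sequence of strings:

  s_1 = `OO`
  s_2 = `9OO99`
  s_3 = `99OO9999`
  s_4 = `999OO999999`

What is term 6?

Each term wraps the previous one in 9 on the left and 99 on the right.
From 999OO999999, 2 further steps: 999OO999999 → 9999OO99999999 → (answer).

99999OO9999999999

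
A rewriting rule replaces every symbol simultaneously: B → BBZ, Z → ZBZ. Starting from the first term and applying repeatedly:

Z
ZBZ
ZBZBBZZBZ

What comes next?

ZBZBBZZBZBBZBBZZBZZBZBBZZBZ

Expanding ZBZBBZZBZ: Z→ZBZ, B→BBZ, Z→ZBZ, B→BBZ, B→BBZ, Z→ZBZ, Z→ZBZ, B→BBZ, Z→ZBZ. Concatenated: ZBZ BBZ ZBZ BBZ BBZ ZBZ ZBZ BBZ ZBZ.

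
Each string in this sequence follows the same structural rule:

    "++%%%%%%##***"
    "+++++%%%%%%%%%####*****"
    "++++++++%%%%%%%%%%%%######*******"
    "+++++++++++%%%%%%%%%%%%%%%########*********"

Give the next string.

Term n consists of 3n-1 +'s, followed by 3n+3 %'s, followed by 2n #'s, followed by 2n+1 *'s (n = 1, 2, …).
For the next term, n = 5, so the run lengths are 14, 18, 10, 11.

++++++++++++++%%%%%%%%%%%%%%%%%%##########***********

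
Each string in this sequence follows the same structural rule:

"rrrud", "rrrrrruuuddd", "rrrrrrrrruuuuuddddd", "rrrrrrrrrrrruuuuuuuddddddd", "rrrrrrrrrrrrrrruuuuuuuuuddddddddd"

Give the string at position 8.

Reading off run lengths: r runs 3, 6, 9, 12, 15; u runs 1, 3, 5, 7, 9; d runs 1, 3, 5, 7, 9 — each is linear in n (n = 1, 2, …).
For term 8, n = 8, so the run lengths are 24, 15, 15.

rrrrrrrrrrrrrrrrrrrrrrrruuuuuuuuuuuuuuuddddddddddddddd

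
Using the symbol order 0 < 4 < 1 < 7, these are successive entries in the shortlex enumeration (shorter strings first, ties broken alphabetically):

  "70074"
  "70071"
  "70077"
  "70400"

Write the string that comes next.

70404

Treat 70400 as a base-4 numeral over the given alphabet and add one, carrying through any trailing 7's.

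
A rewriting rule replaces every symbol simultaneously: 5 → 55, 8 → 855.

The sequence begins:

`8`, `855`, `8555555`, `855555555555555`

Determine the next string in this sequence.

8555555555555555555555555555555

φ(855555555555555) expands symbol-by-symbol to 855 55 55 55 55 55 55 55 55 55 55 55 55 55 55; joining the 15 pieces gives the next term.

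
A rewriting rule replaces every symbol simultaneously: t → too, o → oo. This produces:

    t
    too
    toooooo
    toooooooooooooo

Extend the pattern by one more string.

Rewriting the 15 symbols of toooooooooooooo one by one yields too oo oo oo oo oo oo oo oo oo oo oo oo oo oo; concatenated:

toooooooooooooooooooooooooooooo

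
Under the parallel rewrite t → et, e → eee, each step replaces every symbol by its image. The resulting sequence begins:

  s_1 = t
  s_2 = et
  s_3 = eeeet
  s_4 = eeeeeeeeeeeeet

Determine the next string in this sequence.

eeeeeeeeeeeeeeeeeeeeeeeeeeeeeeeeeeeeeeeet

Replace each of the 14 characters of eeeeeeeeeeeeet in place — eee eee eee eee eee eee eee eee eee eee eee eee eee et — and concatenate.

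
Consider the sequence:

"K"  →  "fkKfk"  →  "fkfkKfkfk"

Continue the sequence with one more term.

s(k+1) = fk·s(k)·fk, so each term gains fk as a prefix and fk as a suffix.
So the next term is fk·fkfkKfkfk·fk.

fkfkfkKfkfkfk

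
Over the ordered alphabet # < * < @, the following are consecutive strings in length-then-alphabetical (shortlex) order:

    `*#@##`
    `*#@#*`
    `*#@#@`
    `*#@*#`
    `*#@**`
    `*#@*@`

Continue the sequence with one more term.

*#@@#

Find the rightmost character of *#@*@ below @, bump it to the next letter, and reset everything to its right to #.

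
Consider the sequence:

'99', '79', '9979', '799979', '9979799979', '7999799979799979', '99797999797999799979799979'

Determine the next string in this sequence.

Each term (from the third on) is the two preceding terms concatenated in order: term 3 = 99·79 = 9979.
The next term joins 7999799979799979 and 99797999797999799979799979.

799979997979997999797999797999799979799979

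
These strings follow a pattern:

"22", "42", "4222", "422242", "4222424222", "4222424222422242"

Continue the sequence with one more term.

From term 3 onward, concatenate the last term with the second-to-last: 42·22 = 4222, 4222·42 = 422242, …
The next term joins 4222424222422242 and 4222424222.

42224242224222424222424222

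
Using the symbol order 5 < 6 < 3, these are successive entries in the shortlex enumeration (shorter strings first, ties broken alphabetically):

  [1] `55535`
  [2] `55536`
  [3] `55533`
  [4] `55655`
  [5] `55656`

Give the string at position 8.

55666

Stepping forward 3 times from 55656: 55656 → 55653 → 55665, then the target.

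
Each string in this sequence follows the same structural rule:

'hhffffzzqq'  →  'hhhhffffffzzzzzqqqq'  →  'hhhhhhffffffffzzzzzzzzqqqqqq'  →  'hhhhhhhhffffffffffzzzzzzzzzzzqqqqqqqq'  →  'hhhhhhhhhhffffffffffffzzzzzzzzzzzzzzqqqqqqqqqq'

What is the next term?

Reading off run lengths: h runs 2, 4, 6, 8, 10; f runs 4, 6, 8, 10, 12; z runs 2, 5, 8, 11, 14; q runs 2, 4, 6, 8, 10 — each is linear in n (n = 1, 2, …).
At n = 6 the blocks have lengths 12, 14, 17, 12.

hhhhhhhhhhhhffffffffffffffzzzzzzzzzzzzzzzzzqqqqqqqqqqqq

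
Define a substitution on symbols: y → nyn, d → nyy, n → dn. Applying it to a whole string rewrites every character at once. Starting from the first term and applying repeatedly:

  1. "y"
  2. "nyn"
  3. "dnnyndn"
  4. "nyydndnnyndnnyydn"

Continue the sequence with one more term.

dnnynnynnyydnnyydndnnyndnnyydndnnynnynnyydn

φ(nyydndnnyndnnyydn) expands symbol-by-symbol to dn nyn nyn nyy dn nyy dn dn nyn dn nyy dn dn nyn nyn nyy dn; joining the 17 pieces gives the next term.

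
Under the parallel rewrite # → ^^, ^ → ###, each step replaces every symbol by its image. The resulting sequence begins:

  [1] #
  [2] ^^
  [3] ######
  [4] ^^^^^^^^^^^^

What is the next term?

####################################

Apply φ to ^^^^^^^^^^^^ symbol by symbol: ^→###, ^→###, ^→###, ^→###, ^→###, ^→###, ^→###, ^→###, ^→###, ^→###, ^→###, ^→###; joined: ### ### ### ### ### ### ### ### ### ### ### ###.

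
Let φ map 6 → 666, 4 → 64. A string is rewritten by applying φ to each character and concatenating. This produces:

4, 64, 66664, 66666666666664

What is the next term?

66666666666666666666666666666666666666664

Replace each of the 14 characters of 66666666666664 in place — 666 666 666 666 666 666 666 666 666 666 666 666 666 64 — and concatenate.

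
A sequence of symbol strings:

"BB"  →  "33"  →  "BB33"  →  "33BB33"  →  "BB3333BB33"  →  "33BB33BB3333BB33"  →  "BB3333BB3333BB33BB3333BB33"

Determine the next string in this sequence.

From term 3 onward, concatenate the second-to-last term with the last: BB·33 = BB33, 33·BB33 = 33BB33, …
So term 8 is 33BB33BB3333BB33·BB3333BB3333BB33BB3333BB33.

33BB33BB3333BB33BB3333BB3333BB33BB3333BB33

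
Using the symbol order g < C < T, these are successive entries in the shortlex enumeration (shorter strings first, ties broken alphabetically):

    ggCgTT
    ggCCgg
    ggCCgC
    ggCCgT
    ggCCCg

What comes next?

ggCCCC

Find the rightmost character of ggCCCg below T, bump it to the next letter, and reset everything to its right to g.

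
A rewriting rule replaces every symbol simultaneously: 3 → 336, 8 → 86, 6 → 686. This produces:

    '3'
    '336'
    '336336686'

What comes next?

33633668633633668668686686

Apply φ to 336336686 symbol by symbol: 3→336, 3→336, 6→686, 3→336, 3→336, 6→686, 6→686, 8→86, 6→686; joined: 336 336 686 336 336 686 686 86 686.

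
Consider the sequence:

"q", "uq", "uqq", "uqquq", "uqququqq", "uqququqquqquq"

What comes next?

This is a Fibonacci-style word recurrence s(k) = s(k−1)·s(k−2): e.g. uq·q = uqq.
Continuing: uqququqquqquq · uqququqq gives term 7.

uqququqquqququqququqq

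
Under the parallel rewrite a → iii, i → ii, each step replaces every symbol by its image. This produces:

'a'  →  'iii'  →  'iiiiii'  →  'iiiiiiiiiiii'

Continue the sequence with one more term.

iiiiiiiiiiiiiiiiiiiiiiii

Apply φ to iiiiiiiiiiii symbol by symbol: i→ii, i→ii, i→ii, i→ii, i→ii, i→ii, i→ii, i→ii, i→ii, i→ii, i→ii, i→ii; joined: ii ii ii ii ii ii ii ii ii ii ii ii.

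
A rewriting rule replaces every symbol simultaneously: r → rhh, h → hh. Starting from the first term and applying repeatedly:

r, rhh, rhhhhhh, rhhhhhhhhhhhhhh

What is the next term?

Rewriting the 15 symbols of rhhhhhhhhhhhhhh one by one yields rhh hh hh hh hh hh hh hh hh hh hh hh hh hh hh; concatenated:

rhhhhhhhhhhhhhhhhhhhhhhhhhhhhhh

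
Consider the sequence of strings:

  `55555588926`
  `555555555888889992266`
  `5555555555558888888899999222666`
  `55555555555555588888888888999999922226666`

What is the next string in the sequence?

555555555555555555888888888888889999999992222266666

The n-th term is 3n+3 5's then 3n-1 8's then 2n-1 9's then n 2's then n 6's (n = 1, 2, …).
At n = 5 the blocks have lengths 18, 14, 9, 5, 5.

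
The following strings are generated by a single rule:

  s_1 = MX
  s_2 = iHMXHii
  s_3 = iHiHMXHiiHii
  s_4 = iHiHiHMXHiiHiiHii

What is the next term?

s(k+1) = iH·s(k)·Hii, so each term gains iH as a prefix and Hii as a suffix.
One more step from iHiHiHMXHiiHiiHii gives the answer.

iHiHiHiHMXHiiHiiHiiHii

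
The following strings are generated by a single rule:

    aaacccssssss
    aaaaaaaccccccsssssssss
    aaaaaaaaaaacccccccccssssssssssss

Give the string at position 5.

aaaaaaaaaaaaaaaaaaacccccccccccccccssssssssssssssssss

Term n consists of 4n-1 a's, followed by 3n c's, followed by 3n+3 s's (n = 1, 2, …).
At n = 5 the blocks have lengths 19, 15, 18.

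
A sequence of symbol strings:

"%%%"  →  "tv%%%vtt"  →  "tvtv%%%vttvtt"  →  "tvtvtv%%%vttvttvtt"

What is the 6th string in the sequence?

tvtvtvtvtv%%%vttvttvttvttvtt

s(k+1) = tv·s(k)·vtt, so each term gains tv as a prefix and vtt as a suffix.
From tvtvtv%%%vttvttvtt, 2 further steps: tvtvtv%%%vttvttvtt → tvtvtvtv%%%vttvttvttvtt → (answer).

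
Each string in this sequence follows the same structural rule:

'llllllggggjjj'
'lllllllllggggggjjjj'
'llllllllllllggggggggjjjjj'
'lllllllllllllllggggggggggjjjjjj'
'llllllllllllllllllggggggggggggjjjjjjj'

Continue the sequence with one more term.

lllllllllllllllllllllggggggggggggggjjjjjjjj

Each string has the form l^{3n} g^{2n} j^{n+1}, where the shown terms are n = 2, 3, 4, 5, 6.
For the next term, n = 7, so the run lengths are 21, 14, 8.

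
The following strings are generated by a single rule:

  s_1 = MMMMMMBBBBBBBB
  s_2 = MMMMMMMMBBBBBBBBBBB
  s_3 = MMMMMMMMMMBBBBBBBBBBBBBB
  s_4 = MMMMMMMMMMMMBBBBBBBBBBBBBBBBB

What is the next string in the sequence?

MMMMMMMMMMMMMMBBBBBBBBBBBBBBBBBBBB

The n-th term is 2n+2 M's then 3n+2 B's, where the shown terms are n = 2, 3, 4, 5.
At n = 6 the blocks have lengths 14, 20.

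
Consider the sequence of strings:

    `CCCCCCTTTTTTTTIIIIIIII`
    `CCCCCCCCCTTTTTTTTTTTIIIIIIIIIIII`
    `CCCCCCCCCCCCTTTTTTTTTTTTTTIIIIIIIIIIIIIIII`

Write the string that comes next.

CCCCCCCCCCCCCCCTTTTTTTTTTTTTTTTTIIIIIIIIIIIIIIIIIIII

Reading off run lengths: C runs 6, 9, 12; T runs 8, 11, 14; I runs 8, 12, 16 — each is linear in n, where the shown terms are n = 2, 3, 4.
For the next term, n = 5, so the run lengths are 15, 17, 20.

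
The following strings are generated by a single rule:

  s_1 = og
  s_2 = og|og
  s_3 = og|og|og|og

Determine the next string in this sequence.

og|og|og|og|og|og|og|og

Every step duplicates the string with '|' between the halves.
So the next term is two copies of og|og|og|og with '|' between the halves.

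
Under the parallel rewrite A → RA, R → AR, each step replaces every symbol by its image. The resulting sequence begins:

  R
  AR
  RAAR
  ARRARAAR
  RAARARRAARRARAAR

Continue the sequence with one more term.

Rewriting the 16 symbols of RAARARRAARRARAAR one by one yields AR RA RA AR RA AR AR RA RA AR AR RA AR RA RA AR; concatenated:

ARRARAARRAARARRARAARARRAARRARAAR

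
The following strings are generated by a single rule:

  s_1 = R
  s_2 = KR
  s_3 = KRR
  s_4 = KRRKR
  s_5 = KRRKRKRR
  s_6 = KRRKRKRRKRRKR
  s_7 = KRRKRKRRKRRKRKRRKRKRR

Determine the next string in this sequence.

KRRKRKRRKRRKRKRRKRKRRKRRKRKRRKRRKR

This is a Fibonacci-style word recurrence s(k) = s(k−1)·s(k−2): e.g. KR·R = KRR.
Continuing: KRRKRKRRKRRKRKRRKRKRR · KRRKRKRRKRRKR gives term 8.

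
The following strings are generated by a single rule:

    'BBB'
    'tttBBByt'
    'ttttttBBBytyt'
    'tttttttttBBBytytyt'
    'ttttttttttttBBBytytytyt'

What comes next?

Each term wraps the previous one in ttt on the left and yt on the right.
Applying this once more to ttttttttttttBBBytytytyt:

tttttttttttttttBBBytytytytyt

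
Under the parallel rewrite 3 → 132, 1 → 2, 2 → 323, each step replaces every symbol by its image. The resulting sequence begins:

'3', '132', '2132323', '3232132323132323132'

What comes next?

Applying the rule to each of the 19 symbols of 3232132323132323132 gives the pieces 132 323 132 323 2 132 323 132 323 132 2 132 323 132 323 132 2 132 323, which concatenate to the answer.

132323132323213232313232313221323231323231322132323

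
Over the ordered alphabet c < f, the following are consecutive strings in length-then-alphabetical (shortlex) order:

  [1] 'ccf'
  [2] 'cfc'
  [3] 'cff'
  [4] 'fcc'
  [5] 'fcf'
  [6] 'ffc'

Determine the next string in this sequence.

fff

Find the rightmost character of ffc below f, bump it to the next letter, and reset everything to its right to c.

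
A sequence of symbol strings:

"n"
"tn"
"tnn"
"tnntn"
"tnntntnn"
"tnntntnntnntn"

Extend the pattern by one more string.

This is a Fibonacci-style word recurrence s(k) = s(k−1)·s(k−2): e.g. tn·n = tnn.
The next term joins tnntntnntnntn and tnntntnn.

tnntntnntnntntnntntnn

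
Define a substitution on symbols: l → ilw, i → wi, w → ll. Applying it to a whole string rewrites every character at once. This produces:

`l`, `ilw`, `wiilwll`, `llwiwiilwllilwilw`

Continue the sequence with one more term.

Rewriting the 17 symbols of llwiwiilwllilwilw one by one yields ilw ilw ll wi ll wi wi ilw ll ilw ilw wi ilw ll wi ilw ll; concatenated:

ilwilwllwillwiwiilwllilwilwwiilwllwiilwll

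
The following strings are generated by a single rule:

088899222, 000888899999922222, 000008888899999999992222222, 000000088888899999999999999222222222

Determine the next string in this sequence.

The n-th term is 2n-1 0's then n+2 8's then 4n-2 9's then 2n+1 2's (n = 1, 2, …).
For the next term, n = 5, so the run lengths are 9, 7, 18, 11.

000000000888888899999999999999999922222222222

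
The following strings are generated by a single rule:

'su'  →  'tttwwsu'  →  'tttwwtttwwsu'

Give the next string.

tttwwtttwwtttwwsu

The strings grow by a fixed prefix tttww each time.
One more step from tttwwtttwwsu gives the answer.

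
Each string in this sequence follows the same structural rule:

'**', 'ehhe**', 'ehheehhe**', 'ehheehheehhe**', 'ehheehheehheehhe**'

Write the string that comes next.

ehheehheehheehheehhe**

Every step adds ehhe at the front: s(k+1) = ehhe·s(k).
One more step from ehheehheehheehhe** gives the answer.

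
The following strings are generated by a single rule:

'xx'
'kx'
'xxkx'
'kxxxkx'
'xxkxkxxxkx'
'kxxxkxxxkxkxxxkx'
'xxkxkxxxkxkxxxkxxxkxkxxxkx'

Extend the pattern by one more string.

kxxxkxxxkxkxxxkxxxkxkxxxkxkxxxkxxxkxkxxxkx

From term 3 onward, concatenate the second-to-last term with the last: xx·kx = xxkx, kx·xxkx = kxxxkx, …
The next term joins kxxxkxxxkxkxxxkx and xxkxkxxxkxkxxxkxxxkxkxxxkx.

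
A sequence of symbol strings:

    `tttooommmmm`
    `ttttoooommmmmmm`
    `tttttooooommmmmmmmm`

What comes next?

Reading off run lengths: t runs 3, 4, 5; o runs 3, 4, 5; m runs 5, 7, 9 — each is linear in n, where the shown terms are n = 3, 4, 5.
Setting n = 6 gives 6, 6, 11 characters in each block.

ttttttoooooommmmmmmmmmm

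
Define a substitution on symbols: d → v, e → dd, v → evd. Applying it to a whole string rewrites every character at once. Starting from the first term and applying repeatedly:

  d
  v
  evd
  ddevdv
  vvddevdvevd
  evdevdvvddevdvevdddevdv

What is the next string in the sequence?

Replace each of the 23 characters of evdevdvvddevdvevdddevdv in place — dd evd v dd evd v evd evd v v dd evd v evd dd evd v v v dd evd v evd — and concatenate.

ddevdvddevdvevdevdvvddevdvevdddevdvvvddevdvevd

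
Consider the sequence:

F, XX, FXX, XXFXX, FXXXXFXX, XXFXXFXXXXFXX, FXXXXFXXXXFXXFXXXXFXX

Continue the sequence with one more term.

This is a Fibonacci-style word recurrence s(k) = s(k−2)·s(k−1): e.g. F·XX = FXX.
So term 8 is XXFXXFXXXXFXX·FXXXXFXXXXFXXFXXXXFXX.

XXFXXFXXXXFXXFXXXXFXXXXFXXFXXXXFXX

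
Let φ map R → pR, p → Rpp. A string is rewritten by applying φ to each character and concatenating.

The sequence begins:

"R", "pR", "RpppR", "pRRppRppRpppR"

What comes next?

RpppRpRRppRpppRRppRpppRRppRppRpppR

φ(pRRppRppRpppR) expands symbol-by-symbol to Rpp pR pR Rpp Rpp pR Rpp Rpp pR Rpp Rpp Rpp pR; joining the 13 pieces gives the next term.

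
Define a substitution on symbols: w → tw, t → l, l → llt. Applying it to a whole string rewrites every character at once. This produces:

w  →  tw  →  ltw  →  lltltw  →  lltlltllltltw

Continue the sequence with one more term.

lltlltllltlltllltlltlltllltltw

Replace each of the 13 characters of lltlltllltltw in place — llt llt l llt llt l llt llt llt l llt l tw — and concatenate.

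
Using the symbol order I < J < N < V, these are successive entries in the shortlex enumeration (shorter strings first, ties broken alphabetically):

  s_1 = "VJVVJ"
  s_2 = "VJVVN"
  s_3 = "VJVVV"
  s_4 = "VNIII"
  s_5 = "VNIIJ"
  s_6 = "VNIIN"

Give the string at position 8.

VNIJI

Stepping forward 2 times from VNIIN: VNIIN → VNIIV, then the target.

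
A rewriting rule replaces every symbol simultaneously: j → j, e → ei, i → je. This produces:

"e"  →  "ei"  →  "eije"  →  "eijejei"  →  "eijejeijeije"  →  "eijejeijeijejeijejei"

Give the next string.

Rewriting the 20 symbols of eijejeijeijejeijejei one by one yields ei je j ei j ei je j ei je j ei j ei je j ei j ei je; concatenated:

eijejeijeijejeijejeijeijejeijeije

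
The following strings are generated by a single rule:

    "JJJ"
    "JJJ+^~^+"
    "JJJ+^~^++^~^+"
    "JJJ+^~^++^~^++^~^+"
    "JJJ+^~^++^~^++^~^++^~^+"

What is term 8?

JJJ+^~^++^~^++^~^++^~^++^~^++^~^++^~^+

Every step adds +^~^+ to the end: s(k+1) = s(k)·+^~^+.
From JJJ+^~^++^~^++^~^++^~^+, 3 further steps: JJJ+^~^++^~^++^~^++^~^+ → JJJ+^~^++^~^++^~^++^~^++^~^+ → JJJ+^~^++^~^++^~^++^~^++^~^++^~^+ → (answer).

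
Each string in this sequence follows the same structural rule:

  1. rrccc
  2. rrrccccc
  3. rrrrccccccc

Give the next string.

rrrrrccccccccc

Term n consists of n+1 r's, followed by 2n+1 c's (n = 1, 2, …).
For the next term, n = 4, so the run lengths are 5, 9.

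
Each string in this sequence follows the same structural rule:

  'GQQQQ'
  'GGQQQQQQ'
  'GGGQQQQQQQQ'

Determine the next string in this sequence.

Each string has the form G^{n-1} Q^{2n}, where the shown terms are n = 2, 3, 4.
At n = 5 the blocks have lengths 4, 10.

GGGGQQQQQQQQQQ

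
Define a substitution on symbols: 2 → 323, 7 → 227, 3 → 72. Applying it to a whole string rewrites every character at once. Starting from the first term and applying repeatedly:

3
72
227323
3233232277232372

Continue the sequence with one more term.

723237272323723233232272273237232372227323

φ(3233232277232372) expands symbol-by-symbol to 72 323 72 72 323 72 323 323 227 227 323 72 323 72 227 323; joining the 16 pieces gives the next term.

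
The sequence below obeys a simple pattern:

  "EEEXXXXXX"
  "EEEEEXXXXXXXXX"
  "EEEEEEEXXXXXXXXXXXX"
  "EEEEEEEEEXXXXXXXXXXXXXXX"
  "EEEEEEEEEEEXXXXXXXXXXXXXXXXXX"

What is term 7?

Each string has the form E^{2n-1} X^{3n}, where the shown terms are n = 2, 3, 4, 5, 6.
At n = 8 the blocks have lengths 15, 24.

EEEEEEEEEEEEEEEXXXXXXXXXXXXXXXXXXXXXXXX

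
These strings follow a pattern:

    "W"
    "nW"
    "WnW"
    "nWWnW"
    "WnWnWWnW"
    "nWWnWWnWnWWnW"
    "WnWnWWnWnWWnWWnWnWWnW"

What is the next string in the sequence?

This is a Fibonacci-style word recurrence s(k) = s(k−2)·s(k−1): e.g. W·nW = WnW.
Continuing: nWWnWWnWnWWnW · WnWnWWnWnWWnWWnWnWWnW gives term 8.

nWWnWWnWnWWnWWnWnWWnWnWWnWWnWnWWnW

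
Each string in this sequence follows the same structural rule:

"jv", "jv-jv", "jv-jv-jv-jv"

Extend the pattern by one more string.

Each string is two copies of the previous one joined by '-'.
So the next term is two copies of jv-jv-jv-jv with '-' between the halves.

jv-jv-jv-jv-jv-jv-jv-jv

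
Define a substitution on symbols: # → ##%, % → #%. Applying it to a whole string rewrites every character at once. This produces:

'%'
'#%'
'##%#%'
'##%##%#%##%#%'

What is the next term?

φ(##%##%#%##%#%) expands symbol-by-symbol to ##% ##% #% ##% ##% #% ##% #% ##% ##% #% ##% #%; joining the 13 pieces gives the next term.

##%##%#%##%##%#%##%#%##%##%#%##%#%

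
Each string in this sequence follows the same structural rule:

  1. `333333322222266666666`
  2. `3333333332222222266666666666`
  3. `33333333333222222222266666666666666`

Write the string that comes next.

Reading off run lengths: 3 runs 7, 9, 11; 2 runs 6, 8, 10; 6 runs 8, 11, 14 — each is linear in n, where the shown terms are n = 2, 3, 4.
Setting n = 5 gives 13, 12, 17 characters in each block.

333333333333322222222222266666666666666666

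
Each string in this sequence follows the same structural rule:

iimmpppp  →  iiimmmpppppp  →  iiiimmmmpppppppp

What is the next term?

iiiiimmmmmpppppppppp

The n-th term is n i's then n m's then 2n p's, where the shown terms are n = 2, 3, 4.
Setting n = 5 gives 5, 5, 10 characters in each block.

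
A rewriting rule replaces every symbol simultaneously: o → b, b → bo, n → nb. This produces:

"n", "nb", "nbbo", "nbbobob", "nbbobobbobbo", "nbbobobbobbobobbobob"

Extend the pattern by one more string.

Rewriting the 20 symbols of nbbobobbobbobobbobob one by one yields nb bo bo b bo b bo bo b bo bo b bo b bo bo b bo b bo; concatenated:

nbbobobbobbobobbobobbobbobobbobbo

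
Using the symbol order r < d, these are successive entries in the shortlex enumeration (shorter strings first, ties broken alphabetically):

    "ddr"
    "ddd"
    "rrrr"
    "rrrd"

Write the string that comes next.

Find the rightmost character of rrrd below d, bump it to the next letter, and reset everything to its right to r.

rrdr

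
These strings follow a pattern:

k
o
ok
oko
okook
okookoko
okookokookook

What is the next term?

This is a Fibonacci-style word recurrence s(k) = s(k−1)·s(k−2): e.g. o·k = ok.
The next term joins okookokookook and okookoko.

okookokookookokookoko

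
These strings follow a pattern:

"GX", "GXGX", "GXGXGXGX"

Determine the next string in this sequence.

s(k+1) = s(k)·s(k) — each term doubles the last.
Doubling GXGXGXGX:

GXGXGXGXGXGXGXGX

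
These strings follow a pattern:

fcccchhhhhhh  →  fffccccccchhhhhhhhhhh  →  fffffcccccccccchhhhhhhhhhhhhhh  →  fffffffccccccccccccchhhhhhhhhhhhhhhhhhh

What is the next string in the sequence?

fffffffffcccccccccccccccchhhhhhhhhhhhhhhhhhhhhhh

The n-th term is 2n-1 f's then 3n+1 c's then 4n+3 h's (n = 1, 2, …).
For the next term, n = 5, so the run lengths are 9, 16, 23.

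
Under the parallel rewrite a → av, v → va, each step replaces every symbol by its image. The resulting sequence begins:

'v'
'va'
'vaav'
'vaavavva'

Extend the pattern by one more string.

Rewriting each symbol of vaavavva: v→va, a→av, a→av, v→va, a→av, v→va, v→va, a→av, which concatenates to va av av va av va va av.

vaavavvaavvavaav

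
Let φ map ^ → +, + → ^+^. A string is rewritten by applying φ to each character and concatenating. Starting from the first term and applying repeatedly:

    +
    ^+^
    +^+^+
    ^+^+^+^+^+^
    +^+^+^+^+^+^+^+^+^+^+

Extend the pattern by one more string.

Applying the rule to each of the 21 symbols of +^+^+^+^+^+^+^+^+^+^+ gives the pieces ^+^ + ^+^ + ^+^ + ^+^ + ^+^ + ^+^ + ^+^ + ^+^ + ^+^ + ^+^ + ^+^, which concatenate to the answer.

^+^+^+^+^+^+^+^+^+^+^+^+^+^+^+^+^+^+^+^+^+^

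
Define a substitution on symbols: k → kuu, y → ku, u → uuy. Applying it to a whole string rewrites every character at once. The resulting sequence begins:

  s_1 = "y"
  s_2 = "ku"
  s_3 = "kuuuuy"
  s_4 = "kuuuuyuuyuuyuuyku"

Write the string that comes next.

Rewriting the 17 symbols of kuuuuyuuyuuyuuyku one by one yields kuu uuy uuy uuy uuy ku uuy uuy ku uuy uuy ku uuy uuy ku kuu uuy; concatenated:

kuuuuyuuyuuyuuykuuuyuuykuuuyuuykuuuyuuykukuuuuy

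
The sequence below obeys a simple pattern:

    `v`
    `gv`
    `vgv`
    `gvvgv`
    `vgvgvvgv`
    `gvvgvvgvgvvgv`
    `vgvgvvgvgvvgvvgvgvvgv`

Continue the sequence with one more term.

gvvgvvgvgvvgvvgvgvvgvgvvgvvgvgvvgv

From term 3 onward, concatenate the second-to-last term with the last: v·gv = vgv, gv·vgv = gvvgv, …
So term 8 is gvvgvvgvgvvgv·vgvgvvgvgvvgvvgvgvvgv.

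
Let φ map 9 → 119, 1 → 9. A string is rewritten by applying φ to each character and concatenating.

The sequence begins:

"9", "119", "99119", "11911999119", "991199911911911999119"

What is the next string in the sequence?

1191199911911911999119991199911911911999119

φ(991199911911911999119) expands symbol-by-symbol to 119 119 9 9 119 119 119 9 9 119 9 9 119 9 9 119 119 119 9 9 119; joining the 21 pieces gives the next term.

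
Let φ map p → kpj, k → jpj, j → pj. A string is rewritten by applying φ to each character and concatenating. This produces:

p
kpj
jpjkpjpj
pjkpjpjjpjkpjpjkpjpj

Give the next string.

kpjpjjpjkpjpjkpjpjpjkpjpjjpjkpjpjkpjpjjpjkpjpjkpjpj

φ(pjkpjpjjpjkpjpjkpjpj) expands symbol-by-symbol to kpj pj jpj kpj pj kpj pj pj kpj pj jpj kpj pj kpj pj jpj kpj pj kpj pj; joining the 20 pieces gives the next term.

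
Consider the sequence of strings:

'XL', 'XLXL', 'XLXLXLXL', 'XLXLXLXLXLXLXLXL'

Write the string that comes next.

XLXLXLXLXLXLXLXLXLXLXLXLXLXLXLXL

Every step duplicates the string.
One more doubling of XLXLXLXLXLXLXLXL gives the answer.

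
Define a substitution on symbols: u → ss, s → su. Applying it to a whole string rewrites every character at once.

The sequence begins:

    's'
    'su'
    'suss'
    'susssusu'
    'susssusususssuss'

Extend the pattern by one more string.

Rewriting the 16 symbols of susssusususssuss one by one yields su ss su su su ss su ss su ss su su su ss su su; concatenated:

susssusususssusssusssusususssusu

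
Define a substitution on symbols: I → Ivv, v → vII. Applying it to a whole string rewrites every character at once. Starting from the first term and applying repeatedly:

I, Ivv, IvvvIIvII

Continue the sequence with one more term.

IvvvIIvIIvIIIvvIvvvIIIvvIvv

Rewriting each symbol of IvvvIIvII: I→Ivv, v→vII, v→vII, v→vII, I→Ivv, I→Ivv, v→vII, I→Ivv, I→Ivv, which concatenates to Ivv vII vII vII Ivv Ivv vII Ivv Ivv.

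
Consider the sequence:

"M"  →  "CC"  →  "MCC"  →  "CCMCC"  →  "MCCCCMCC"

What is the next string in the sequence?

CCMCCMCCCCMCC

This is a Fibonacci-style word recurrence s(k) = s(k−2)·s(k−1): e.g. M·CC = MCC.
The next term joins CCMCC and MCCCCMCC.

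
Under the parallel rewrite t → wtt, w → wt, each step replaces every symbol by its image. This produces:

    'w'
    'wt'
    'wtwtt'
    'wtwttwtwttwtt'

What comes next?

Applying the rule to each of the 13 symbols of wtwttwtwttwtt gives the pieces wt wtt wt wtt wtt wt wtt wt wtt wtt wt wtt wtt, which concatenate to the answer.

wtwttwtwttwttwtwttwtwttwttwtwttwtt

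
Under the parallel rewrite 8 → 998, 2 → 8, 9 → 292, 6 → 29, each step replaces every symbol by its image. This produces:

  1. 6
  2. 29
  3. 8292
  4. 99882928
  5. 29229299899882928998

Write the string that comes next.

Rewriting the 20 symbols of 29229299899882928998 one by one yields 8 292 8 8 292 8 292 292 998 292 292 998 998 8 292 8 998 292 292 998; concatenated:

829288292829229299829229299899882928998292292998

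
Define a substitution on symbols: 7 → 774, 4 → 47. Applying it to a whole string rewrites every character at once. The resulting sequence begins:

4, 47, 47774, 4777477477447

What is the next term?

4777477477447774774477747744747774

φ(4777477477447) expands symbol-by-symbol to 47 774 774 774 47 774 774 47 774 774 47 47 774; joining the 13 pieces gives the next term.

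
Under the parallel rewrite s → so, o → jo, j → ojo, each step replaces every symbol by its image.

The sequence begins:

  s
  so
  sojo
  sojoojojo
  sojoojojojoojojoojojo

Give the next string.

Rewriting the 21 symbols of sojoojojojoojojoojojo one by one yields so jo ojo jo jo ojo jo ojo jo ojo jo jo ojo jo ojo jo jo ojo jo ojo jo; concatenated:

sojoojojojoojojoojojoojojojoojojoojojojoojojoojojo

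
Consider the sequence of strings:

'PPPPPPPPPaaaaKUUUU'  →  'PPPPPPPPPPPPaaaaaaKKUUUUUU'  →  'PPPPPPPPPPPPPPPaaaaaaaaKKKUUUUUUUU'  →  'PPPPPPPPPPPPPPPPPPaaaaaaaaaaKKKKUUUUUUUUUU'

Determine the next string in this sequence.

PPPPPPPPPPPPPPPPPPPPPaaaaaaaaaaaaKKKKKUUUUUUUUUUUU

The n-th term is 3n+3 P's then 2n a's then n-1 K's then 2n U's, where the shown terms are n = 2, 3, 4, 5.
Setting n = 6 gives 21, 12, 5, 12 characters in each block.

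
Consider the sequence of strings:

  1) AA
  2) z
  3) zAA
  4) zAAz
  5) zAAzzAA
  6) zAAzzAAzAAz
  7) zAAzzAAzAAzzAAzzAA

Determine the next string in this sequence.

From term 3 onward, concatenate the last term with the second-to-last: z·AA = zAA, zAA·z = zAAz, …
So term 8 is zAAzzAAzAAzzAAzzAA·zAAzzAAzAAz.

zAAzzAAzAAzzAAzzAAzAAzzAAzAAz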